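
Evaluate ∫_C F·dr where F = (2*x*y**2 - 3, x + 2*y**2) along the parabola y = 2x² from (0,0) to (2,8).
1294/3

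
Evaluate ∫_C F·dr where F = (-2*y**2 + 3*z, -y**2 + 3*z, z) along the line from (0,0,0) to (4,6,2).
-136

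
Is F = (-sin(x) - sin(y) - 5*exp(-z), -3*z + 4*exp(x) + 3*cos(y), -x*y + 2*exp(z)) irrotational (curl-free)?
No, ∇×F = (3 - x, y + 5*exp(-z), 4*exp(x) + cos(y))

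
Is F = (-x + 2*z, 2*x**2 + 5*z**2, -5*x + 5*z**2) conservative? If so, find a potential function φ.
No, ∇×F = (-10*z, 7, 4*x) ≠ 0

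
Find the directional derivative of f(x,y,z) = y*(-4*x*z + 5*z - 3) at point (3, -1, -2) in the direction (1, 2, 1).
7*sqrt(6)/2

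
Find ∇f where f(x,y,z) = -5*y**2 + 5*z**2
(0, -10*y, 10*z)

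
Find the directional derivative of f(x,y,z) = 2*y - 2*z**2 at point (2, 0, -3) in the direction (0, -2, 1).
8*sqrt(5)/5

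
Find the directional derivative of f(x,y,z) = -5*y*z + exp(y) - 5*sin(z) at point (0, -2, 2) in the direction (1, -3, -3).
3*sqrt(19)*(5*exp(2)*cos(2) - 1)*exp(-2)/19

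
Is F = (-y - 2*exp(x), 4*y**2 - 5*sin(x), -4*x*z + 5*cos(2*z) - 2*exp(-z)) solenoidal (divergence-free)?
No, ∇·F = -4*x + 8*y - 2*exp(x) - 10*sin(2*z) + 2*exp(-z)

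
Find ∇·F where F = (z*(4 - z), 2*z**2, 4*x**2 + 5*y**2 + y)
0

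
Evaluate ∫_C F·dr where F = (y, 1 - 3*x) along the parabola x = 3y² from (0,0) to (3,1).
0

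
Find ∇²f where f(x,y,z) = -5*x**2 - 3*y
-10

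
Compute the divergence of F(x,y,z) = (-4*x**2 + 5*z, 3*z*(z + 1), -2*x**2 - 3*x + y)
-8*x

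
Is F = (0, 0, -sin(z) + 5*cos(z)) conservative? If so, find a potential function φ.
Yes, F is conservative. φ = 5*sin(z) + cos(z)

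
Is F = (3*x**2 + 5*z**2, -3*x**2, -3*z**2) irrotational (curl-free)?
No, ∇×F = (0, 10*z, -6*x)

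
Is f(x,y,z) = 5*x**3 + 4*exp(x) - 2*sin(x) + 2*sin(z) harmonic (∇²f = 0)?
No, ∇²f = 30*x + 4*exp(x) + 2*sin(x) - 2*sin(z)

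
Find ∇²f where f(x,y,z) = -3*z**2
-6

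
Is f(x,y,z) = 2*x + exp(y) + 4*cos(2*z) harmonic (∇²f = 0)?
No, ∇²f = exp(y) - 16*cos(2*z)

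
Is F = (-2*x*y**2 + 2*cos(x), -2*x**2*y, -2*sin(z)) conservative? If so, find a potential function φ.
Yes, F is conservative. φ = -x**2*y**2 + 2*sin(x) + 2*cos(z)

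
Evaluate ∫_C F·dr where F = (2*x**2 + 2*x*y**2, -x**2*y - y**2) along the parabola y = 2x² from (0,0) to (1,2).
-2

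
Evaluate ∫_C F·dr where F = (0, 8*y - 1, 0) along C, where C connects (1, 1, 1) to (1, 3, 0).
30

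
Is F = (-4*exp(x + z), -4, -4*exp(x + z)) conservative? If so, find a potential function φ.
Yes, F is conservative. φ = -4*y - 4*exp(x + z)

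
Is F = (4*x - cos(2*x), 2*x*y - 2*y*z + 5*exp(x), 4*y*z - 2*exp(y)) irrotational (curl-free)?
No, ∇×F = (2*y + 4*z - 2*exp(y), 0, 2*y + 5*exp(x))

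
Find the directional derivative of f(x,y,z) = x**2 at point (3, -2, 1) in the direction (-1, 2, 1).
-sqrt(6)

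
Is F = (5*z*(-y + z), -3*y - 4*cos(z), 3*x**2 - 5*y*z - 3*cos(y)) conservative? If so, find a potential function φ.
No, ∇×F = (-5*z + 3*sin(y) - 4*sin(z), -6*x - 5*y + 10*z, 5*z) ≠ 0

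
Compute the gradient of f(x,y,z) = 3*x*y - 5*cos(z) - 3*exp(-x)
(3*y + 3*exp(-x), 3*x, 5*sin(z))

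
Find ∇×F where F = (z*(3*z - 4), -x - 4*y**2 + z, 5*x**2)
(-1, -10*x + 6*z - 4, -1)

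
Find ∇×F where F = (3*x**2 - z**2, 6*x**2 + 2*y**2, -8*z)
(0, -2*z, 12*x)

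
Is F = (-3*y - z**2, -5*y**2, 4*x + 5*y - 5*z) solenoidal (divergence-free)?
No, ∇·F = -10*y - 5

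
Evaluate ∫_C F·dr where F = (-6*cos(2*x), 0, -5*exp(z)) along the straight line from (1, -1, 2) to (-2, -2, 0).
-5 + 3*sin(4) + 3*sin(2) + 5*exp(2)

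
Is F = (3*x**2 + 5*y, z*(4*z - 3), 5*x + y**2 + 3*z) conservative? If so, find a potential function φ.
No, ∇×F = (2*y - 8*z + 3, -5, -5) ≠ 0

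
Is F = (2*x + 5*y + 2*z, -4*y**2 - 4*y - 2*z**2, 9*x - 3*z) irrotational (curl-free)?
No, ∇×F = (4*z, -7, -5)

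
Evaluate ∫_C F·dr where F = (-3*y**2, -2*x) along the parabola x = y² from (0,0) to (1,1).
-13/6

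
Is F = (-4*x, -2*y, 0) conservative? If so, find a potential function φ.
Yes, F is conservative. φ = -2*x**2 - y**2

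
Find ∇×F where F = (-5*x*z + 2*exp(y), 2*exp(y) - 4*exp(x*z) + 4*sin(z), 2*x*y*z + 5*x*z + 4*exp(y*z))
(2*x*z + 4*x*exp(x*z) + 4*z*exp(y*z) - 4*cos(z), -5*x - 2*y*z - 5*z, -4*z*exp(x*z) - 2*exp(y))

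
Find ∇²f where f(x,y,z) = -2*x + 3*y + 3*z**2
6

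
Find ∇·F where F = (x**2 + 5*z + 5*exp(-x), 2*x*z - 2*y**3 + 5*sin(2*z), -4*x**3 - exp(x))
2*x - 6*y**2 - 5*exp(-x)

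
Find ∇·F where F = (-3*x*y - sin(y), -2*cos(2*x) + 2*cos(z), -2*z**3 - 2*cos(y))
-3*y - 6*z**2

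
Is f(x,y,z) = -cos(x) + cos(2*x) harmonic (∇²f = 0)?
No, ∇²f = cos(x) - 4*cos(2*x)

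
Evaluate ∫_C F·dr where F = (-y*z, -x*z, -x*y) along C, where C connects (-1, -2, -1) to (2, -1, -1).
-4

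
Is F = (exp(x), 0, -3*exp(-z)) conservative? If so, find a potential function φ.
Yes, F is conservative. φ = exp(x) + 3*exp(-z)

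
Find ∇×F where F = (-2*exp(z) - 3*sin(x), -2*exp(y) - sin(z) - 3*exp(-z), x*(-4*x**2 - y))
(-x + cos(z) - 3*exp(-z), 12*x**2 + y - 2*exp(z), 0)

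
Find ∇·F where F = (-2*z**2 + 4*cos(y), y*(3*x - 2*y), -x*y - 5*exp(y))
3*x - 4*y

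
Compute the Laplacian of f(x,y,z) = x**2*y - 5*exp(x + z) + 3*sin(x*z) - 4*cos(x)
-3*x**2*sin(x*z) + 2*y - 3*z**2*sin(x*z) - 10*exp(x + z) + 4*cos(x)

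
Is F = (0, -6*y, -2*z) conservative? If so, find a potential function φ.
Yes, F is conservative. φ = -3*y**2 - z**2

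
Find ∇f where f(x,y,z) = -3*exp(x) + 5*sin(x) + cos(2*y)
(-3*exp(x) + 5*cos(x), -2*sin(2*y), 0)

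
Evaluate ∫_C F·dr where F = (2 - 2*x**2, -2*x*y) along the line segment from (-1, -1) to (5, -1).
-72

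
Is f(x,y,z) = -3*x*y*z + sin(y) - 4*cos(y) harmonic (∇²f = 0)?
No, ∇²f = -sin(y) + 4*cos(y)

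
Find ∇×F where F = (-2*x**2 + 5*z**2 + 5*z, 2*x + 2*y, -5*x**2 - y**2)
(-2*y, 10*x + 10*z + 5, 2)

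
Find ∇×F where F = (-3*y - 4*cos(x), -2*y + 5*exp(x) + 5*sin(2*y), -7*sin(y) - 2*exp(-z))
(-7*cos(y), 0, 5*exp(x) + 3)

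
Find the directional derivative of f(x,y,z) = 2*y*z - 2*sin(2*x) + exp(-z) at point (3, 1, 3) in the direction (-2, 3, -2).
2*sqrt(17)*(1 + 4*exp(3)*cos(6) + 7*exp(3))*exp(-3)/17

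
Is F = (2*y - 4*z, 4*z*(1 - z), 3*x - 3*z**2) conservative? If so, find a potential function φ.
No, ∇×F = (8*z - 4, -7, -2) ≠ 0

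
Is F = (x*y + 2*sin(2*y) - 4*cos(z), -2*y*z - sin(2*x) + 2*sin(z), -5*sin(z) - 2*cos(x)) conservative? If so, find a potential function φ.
No, ∇×F = (2*y - 2*cos(z), -2*sin(x) + 4*sin(z), -x - 2*cos(2*x) - 4*cos(2*y)) ≠ 0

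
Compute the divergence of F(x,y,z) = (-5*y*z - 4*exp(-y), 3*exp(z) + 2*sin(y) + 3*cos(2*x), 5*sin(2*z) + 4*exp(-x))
2*cos(y) + 10*cos(2*z)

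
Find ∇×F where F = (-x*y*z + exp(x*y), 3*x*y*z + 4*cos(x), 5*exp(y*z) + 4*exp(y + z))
(-3*x*y + 5*z*exp(y*z) + 4*exp(y + z), -x*y, x*z - x*exp(x*y) + 3*y*z - 4*sin(x))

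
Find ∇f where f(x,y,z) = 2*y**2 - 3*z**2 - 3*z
(0, 4*y, -6*z - 3)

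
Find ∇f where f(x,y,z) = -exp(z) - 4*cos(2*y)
(0, 8*sin(2*y), -exp(z))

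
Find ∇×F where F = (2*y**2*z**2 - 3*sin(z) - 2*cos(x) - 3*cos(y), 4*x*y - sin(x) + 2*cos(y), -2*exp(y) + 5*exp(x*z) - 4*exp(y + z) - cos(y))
(-2*exp(y) - 4*exp(y + z) + sin(y), 4*y**2*z - 5*z*exp(x*z) - 3*cos(z), -4*y*z**2 + 4*y - 3*sin(y) - cos(x))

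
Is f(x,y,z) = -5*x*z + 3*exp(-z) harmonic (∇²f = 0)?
No, ∇²f = 3*exp(-z)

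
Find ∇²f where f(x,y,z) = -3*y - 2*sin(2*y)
8*sin(2*y)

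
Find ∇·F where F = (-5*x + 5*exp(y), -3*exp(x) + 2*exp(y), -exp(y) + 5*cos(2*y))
2*exp(y) - 5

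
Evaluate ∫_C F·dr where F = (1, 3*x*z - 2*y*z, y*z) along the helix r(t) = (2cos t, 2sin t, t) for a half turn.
-4 + 4*pi + 3*pi**2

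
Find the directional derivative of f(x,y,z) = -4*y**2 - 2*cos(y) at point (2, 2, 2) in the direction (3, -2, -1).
2*sqrt(14)*(8 - sin(2))/7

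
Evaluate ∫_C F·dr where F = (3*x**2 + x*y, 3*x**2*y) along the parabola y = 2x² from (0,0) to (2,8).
272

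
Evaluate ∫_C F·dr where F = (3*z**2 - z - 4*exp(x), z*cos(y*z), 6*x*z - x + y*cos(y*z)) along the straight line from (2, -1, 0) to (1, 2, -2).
-4*E - sin(4) + 14 + 4*exp(2)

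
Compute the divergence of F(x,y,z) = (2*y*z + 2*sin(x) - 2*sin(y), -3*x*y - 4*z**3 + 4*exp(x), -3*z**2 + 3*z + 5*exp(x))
-3*x - 6*z + 2*cos(x) + 3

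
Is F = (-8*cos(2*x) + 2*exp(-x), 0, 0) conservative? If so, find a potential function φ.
Yes, F is conservative. φ = -4*sin(2*x) - 2*exp(-x)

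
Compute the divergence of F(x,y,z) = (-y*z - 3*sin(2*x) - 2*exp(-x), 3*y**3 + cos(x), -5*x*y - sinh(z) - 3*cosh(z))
9*y**2 - 6*cos(2*x) - 3*sinh(z) - cosh(z) + 2*exp(-x)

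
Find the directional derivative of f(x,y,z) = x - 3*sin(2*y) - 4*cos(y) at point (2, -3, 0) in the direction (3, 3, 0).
sqrt(2)*(-6*cos(6) - 4*sin(3) + 1)/2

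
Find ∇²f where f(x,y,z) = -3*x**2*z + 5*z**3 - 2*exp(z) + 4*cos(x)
24*z - 2*exp(z) - 4*cos(x)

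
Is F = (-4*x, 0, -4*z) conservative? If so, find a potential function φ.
Yes, F is conservative. φ = -2*x**2 - 2*z**2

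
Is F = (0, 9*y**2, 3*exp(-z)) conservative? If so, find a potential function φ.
Yes, F is conservative. φ = 3*y**3 - 3*exp(-z)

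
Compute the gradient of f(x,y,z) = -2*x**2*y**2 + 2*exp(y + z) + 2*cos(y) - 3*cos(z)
(-4*x*y**2, -4*x**2*y + 2*exp(y + z) - 2*sin(y), 2*exp(y + z) + 3*sin(z))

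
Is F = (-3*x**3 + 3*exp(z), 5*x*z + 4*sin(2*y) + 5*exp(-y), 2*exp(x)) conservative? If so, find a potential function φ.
No, ∇×F = (-5*x, -2*exp(x) + 3*exp(z), 5*z) ≠ 0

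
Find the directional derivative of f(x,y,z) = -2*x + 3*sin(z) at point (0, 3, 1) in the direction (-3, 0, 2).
6*sqrt(13)*(cos(1) + 1)/13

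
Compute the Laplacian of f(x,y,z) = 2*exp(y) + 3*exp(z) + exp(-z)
2*exp(y) + 3*exp(z) + exp(-z)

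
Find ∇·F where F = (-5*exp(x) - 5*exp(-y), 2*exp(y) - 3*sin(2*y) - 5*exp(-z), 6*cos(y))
-5*exp(x) + 2*exp(y) - 6*cos(2*y)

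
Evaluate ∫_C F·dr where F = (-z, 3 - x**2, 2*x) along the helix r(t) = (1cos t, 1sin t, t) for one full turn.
-2*pi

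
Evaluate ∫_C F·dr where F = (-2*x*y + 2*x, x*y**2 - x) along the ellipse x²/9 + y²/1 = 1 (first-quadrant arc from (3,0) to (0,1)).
-3 - 9*pi/16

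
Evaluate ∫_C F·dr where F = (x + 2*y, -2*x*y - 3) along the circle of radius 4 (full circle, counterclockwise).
-32*pi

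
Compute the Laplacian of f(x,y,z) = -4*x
0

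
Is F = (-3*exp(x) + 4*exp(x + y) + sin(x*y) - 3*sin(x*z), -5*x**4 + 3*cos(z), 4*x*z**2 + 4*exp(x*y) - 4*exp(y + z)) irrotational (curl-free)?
No, ∇×F = (4*x*exp(x*y) - 4*exp(y + z) + 3*sin(z), -3*x*cos(x*z) - 4*y*exp(x*y) - 4*z**2, -20*x**3 - x*cos(x*y) - 4*exp(x + y))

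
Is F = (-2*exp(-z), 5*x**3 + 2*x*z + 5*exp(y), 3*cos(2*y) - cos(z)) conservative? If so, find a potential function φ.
No, ∇×F = (-2*x - 6*sin(2*y), 2*exp(-z), 15*x**2 + 2*z) ≠ 0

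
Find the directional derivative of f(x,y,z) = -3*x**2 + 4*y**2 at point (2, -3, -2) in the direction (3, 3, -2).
-54*sqrt(22)/11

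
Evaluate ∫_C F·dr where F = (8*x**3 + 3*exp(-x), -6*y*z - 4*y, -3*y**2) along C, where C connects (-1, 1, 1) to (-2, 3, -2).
-3*exp(2) + 3*E + 71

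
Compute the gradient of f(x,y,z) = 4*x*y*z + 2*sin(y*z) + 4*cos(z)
(4*y*z, 2*z*(2*x + cos(y*z)), 4*x*y + 2*y*cos(y*z) - 4*sin(z))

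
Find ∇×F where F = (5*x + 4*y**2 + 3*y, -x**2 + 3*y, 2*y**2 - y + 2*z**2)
(4*y - 1, 0, -2*x - 8*y - 3)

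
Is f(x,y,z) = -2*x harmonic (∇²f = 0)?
Yes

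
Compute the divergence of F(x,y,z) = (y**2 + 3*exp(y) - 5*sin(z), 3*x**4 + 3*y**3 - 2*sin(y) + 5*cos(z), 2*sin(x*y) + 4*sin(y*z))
9*y**2 + 4*y*cos(y*z) - 2*cos(y)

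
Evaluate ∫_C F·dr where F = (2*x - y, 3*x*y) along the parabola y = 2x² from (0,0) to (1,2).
77/15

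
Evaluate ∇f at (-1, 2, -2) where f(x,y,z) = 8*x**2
(-16, 0, 0)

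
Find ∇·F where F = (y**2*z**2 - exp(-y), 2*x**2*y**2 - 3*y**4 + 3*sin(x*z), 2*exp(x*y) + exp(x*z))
4*x**2*y + x*exp(x*z) - 12*y**3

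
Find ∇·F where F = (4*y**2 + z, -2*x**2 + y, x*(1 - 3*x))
1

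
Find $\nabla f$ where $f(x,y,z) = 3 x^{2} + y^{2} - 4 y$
(6*x, 2*y - 4, 0)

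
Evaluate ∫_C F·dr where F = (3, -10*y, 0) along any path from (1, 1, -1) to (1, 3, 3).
-40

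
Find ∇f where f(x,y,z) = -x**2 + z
(-2*x, 0, 1)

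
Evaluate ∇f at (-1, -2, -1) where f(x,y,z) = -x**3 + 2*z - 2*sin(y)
(-3, -2*cos(2), 2)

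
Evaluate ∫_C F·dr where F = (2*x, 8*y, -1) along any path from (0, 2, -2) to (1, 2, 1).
-2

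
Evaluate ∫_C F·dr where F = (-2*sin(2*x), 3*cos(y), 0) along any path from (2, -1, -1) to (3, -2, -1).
-3*sin(2) - cos(4) + cos(6) + 3*sin(1)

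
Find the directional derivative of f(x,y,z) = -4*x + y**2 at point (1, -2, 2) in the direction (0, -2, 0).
4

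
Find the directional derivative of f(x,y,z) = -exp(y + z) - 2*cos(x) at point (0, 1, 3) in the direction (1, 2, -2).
0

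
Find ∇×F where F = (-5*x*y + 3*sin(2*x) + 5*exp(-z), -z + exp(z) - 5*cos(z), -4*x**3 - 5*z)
(-exp(z) - 5*sin(z) + 1, 12*x**2 - 5*exp(-z), 5*x)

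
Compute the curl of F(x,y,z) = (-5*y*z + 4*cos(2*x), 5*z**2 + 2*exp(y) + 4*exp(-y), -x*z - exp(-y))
(-10*z + exp(-y), -5*y + z, 5*z)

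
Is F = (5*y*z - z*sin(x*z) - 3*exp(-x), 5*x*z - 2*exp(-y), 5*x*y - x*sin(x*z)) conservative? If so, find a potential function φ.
Yes, F is conservative. φ = 5*x*y*z + cos(x*z) + 2*exp(-y) + 3*exp(-x)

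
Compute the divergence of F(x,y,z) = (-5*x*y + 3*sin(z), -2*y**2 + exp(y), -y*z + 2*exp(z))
-10*y + exp(y) + 2*exp(z)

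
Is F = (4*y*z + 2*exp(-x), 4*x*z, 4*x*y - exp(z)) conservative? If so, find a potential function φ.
Yes, F is conservative. φ = 4*x*y*z - exp(z) - 2*exp(-x)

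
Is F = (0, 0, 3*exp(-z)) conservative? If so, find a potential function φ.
Yes, F is conservative. φ = -3*exp(-z)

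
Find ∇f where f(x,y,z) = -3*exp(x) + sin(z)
(-3*exp(x), 0, cos(z))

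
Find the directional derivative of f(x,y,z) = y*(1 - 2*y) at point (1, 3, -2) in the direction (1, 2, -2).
-22/3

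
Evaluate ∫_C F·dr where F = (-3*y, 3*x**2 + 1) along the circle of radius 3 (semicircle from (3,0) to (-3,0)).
27*pi/2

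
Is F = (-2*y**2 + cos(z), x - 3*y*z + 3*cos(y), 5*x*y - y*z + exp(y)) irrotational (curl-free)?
No, ∇×F = (5*x + 3*y - z + exp(y), -5*y - sin(z), 4*y + 1)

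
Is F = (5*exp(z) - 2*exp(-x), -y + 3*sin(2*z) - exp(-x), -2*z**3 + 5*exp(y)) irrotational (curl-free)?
No, ∇×F = (5*exp(y) - 6*cos(2*z), 5*exp(z), exp(-x))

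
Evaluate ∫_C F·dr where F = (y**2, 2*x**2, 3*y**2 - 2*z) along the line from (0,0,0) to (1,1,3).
-5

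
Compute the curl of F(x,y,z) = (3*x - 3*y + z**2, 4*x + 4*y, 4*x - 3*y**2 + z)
(-6*y, 2*z - 4, 7)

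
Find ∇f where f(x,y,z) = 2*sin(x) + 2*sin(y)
(2*cos(x), 2*cos(y), 0)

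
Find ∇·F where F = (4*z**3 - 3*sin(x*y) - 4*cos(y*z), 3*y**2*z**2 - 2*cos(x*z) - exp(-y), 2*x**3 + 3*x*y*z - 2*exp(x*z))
3*x*y - 2*x*exp(x*z) + 6*y*z**2 - 3*y*cos(x*y) + exp(-y)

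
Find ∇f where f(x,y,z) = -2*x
(-2, 0, 0)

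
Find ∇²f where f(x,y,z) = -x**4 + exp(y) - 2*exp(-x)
-12*x**2 + exp(y) - 2*exp(-x)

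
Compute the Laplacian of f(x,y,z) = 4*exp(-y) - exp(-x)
4*exp(-y) - exp(-x)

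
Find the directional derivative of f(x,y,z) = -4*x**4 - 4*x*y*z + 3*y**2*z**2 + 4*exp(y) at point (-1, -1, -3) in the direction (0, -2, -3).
2*sqrt(13)*(-4 + 99*E)*exp(-1)/13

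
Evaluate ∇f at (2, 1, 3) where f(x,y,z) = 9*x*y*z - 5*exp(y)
(27, 54 - 5*E, 18)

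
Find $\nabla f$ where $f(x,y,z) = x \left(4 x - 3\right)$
(8*x - 3, 0, 0)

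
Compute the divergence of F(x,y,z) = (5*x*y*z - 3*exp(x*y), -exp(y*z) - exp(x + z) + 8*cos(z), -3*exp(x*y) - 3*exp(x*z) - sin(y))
-3*x*exp(x*z) + 5*y*z - 3*y*exp(x*y) - z*exp(y*z)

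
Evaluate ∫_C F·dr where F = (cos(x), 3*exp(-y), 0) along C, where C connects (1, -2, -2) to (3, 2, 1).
-sin(1) - 3*exp(-2) + sin(3) + 3*exp(2)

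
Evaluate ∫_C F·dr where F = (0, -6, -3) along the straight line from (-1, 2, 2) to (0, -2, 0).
30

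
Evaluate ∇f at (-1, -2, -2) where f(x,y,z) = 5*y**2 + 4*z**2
(0, -20, -16)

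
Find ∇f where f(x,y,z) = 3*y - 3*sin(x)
(-3*cos(x), 3, 0)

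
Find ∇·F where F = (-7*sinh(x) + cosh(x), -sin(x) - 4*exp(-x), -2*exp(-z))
sinh(x) - 7*cosh(x) + 2*exp(-z)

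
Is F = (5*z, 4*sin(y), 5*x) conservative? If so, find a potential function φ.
Yes, F is conservative. φ = 5*x*z - 4*cos(y)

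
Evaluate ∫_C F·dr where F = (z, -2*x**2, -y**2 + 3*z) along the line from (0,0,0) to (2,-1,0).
8/3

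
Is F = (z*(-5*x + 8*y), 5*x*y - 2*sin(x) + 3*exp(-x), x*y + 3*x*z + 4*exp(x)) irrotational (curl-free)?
No, ∇×F = (x, -5*x + 7*y - 3*z - 4*exp(x), 5*y - 8*z - 2*cos(x) - 3*exp(-x))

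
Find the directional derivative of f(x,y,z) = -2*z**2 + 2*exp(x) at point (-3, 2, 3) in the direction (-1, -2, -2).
8 - 2*exp(-3)/3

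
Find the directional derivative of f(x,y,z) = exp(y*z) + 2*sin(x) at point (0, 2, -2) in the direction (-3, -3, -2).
sqrt(22)*(1 - 3*exp(4))*exp(-4)/11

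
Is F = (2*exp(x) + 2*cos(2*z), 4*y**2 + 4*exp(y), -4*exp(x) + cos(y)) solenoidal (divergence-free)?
No, ∇·F = 8*y + 2*exp(x) + 4*exp(y)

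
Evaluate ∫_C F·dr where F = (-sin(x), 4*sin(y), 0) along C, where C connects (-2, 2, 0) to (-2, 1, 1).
-4*cos(1) + 4*cos(2)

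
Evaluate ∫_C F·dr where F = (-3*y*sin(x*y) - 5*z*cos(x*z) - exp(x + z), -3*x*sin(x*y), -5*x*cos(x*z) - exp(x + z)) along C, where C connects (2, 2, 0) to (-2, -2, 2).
5*sin(4) - 1 + exp(2)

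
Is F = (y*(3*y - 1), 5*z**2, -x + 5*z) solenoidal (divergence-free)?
No, ∇·F = 5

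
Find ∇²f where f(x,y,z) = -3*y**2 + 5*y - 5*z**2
-16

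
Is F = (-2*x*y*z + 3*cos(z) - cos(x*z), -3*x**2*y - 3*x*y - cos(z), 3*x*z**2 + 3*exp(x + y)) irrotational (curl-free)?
No, ∇×F = (3*exp(x + y) - sin(z), -2*x*y + x*sin(x*z) - 3*z**2 - 3*exp(x + y) - 3*sin(z), -6*x*y + 2*x*z - 3*y)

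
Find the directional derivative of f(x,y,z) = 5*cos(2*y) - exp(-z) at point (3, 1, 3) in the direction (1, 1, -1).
-sqrt(3)*(1 + 10*exp(3)*sin(2))*exp(-3)/3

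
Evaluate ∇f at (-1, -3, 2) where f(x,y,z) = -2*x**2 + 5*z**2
(4, 0, 20)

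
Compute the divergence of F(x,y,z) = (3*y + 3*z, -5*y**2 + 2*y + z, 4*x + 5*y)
2 - 10*y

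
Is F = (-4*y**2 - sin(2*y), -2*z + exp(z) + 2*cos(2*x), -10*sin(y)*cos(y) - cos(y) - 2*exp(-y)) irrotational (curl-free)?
No, ∇×F = (-exp(z) + 20*sin(y)**2 + sin(y) - 8 + 2*exp(-y), 0, 8*y - 4*sin(2*x) + 2*cos(2*y))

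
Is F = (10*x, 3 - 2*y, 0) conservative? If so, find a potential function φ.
Yes, F is conservative. φ = 5*x**2 - y**2 + 3*y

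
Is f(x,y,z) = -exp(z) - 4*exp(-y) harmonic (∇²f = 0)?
No, ∇²f = -exp(z) - 4*exp(-y)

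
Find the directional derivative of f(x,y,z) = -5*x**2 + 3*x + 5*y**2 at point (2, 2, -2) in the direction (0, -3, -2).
-60*sqrt(13)/13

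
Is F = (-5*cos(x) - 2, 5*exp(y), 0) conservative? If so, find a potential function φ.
Yes, F is conservative. φ = -2*x + 5*exp(y) - 5*sin(x)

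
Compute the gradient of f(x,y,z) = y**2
(0, 2*y, 0)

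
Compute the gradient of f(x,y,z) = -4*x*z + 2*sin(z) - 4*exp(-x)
(-4*z + 4*exp(-x), 0, -4*x + 2*cos(z))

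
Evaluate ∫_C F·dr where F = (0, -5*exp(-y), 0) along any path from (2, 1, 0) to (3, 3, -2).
5*(1 - exp(2))*exp(-3)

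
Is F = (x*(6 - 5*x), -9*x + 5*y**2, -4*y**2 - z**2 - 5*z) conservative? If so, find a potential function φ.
No, ∇×F = (-8*y, 0, -9) ≠ 0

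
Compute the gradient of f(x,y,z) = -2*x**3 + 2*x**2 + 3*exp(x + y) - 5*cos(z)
(-6*x**2 + 4*x + 3*exp(x + y), 3*exp(x + y), 5*sin(z))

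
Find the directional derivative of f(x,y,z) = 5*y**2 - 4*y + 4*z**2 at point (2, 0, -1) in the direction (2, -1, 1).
-2*sqrt(6)/3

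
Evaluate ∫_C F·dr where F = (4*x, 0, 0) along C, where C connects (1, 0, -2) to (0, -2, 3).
-2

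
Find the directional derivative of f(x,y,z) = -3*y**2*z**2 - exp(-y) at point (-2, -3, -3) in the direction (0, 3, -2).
3*sqrt(13)*(exp(3) + 54)/13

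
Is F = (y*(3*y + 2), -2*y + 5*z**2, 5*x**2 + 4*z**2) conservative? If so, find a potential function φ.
No, ∇×F = (-10*z, -10*x, -6*y - 2) ≠ 0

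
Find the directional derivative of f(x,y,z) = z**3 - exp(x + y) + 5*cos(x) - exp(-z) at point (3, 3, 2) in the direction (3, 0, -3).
-sqrt(2)*(1 + 5*exp(2)*sin(3) + 12*exp(2) + exp(8))*exp(-2)/2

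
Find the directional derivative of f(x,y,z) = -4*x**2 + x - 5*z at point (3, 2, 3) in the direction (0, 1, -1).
5*sqrt(2)/2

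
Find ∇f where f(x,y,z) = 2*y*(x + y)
(2*y, 2*x + 4*y, 0)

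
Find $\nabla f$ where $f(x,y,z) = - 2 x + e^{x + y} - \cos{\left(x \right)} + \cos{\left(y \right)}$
(exp(x + y) + sin(x) - 2, exp(x + y) - sin(y), 0)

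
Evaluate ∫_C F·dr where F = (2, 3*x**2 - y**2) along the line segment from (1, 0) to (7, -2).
-298/3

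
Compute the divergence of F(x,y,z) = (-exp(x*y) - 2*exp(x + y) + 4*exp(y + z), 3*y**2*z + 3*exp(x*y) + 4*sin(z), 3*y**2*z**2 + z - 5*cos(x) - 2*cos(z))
3*x*exp(x*y) + 6*y**2*z + 6*y*z - y*exp(x*y) - 2*exp(x + y) + 2*sin(z) + 1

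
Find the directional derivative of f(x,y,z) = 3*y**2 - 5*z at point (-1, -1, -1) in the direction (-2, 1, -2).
4/3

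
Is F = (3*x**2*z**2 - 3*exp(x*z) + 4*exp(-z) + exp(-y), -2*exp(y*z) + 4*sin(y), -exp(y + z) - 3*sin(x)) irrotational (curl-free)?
No, ∇×F = (2*y*exp(y*z) - exp(y + z), 6*x**2*z - 3*x*exp(x*z) + 3*cos(x) - 4*exp(-z), exp(-y))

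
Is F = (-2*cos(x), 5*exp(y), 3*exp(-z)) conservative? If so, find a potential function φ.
Yes, F is conservative. φ = 5*exp(y) - 2*sin(x) - 3*exp(-z)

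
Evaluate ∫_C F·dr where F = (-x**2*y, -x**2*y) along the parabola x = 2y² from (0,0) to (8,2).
-7040/21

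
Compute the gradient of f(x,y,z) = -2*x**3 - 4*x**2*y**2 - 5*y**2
(2*x*(-3*x - 4*y**2), 2*y*(-4*x**2 - 5), 0)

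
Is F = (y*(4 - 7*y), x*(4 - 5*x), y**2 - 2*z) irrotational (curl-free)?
No, ∇×F = (2*y, 0, -10*x + 14*y)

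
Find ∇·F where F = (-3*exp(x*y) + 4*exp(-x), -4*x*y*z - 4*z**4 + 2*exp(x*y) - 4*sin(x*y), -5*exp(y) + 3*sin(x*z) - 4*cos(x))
-4*x*z + 2*x*exp(x*y) - 4*x*cos(x*y) + 3*x*cos(x*z) - 3*y*exp(x*y) - 4*exp(-x)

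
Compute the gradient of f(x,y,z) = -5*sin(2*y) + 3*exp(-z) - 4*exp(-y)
(0, -10*cos(2*y) + 4*exp(-y), -3*exp(-z))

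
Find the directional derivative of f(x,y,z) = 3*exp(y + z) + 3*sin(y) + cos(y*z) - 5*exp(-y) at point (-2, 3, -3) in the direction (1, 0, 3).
9*sqrt(10)*(sin(9) + 1)/10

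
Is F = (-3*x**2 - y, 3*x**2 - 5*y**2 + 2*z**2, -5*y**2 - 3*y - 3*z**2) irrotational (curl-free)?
No, ∇×F = (-10*y - 4*z - 3, 0, 6*x + 1)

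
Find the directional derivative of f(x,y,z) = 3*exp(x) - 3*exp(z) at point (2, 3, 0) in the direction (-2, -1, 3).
3*sqrt(14)*(-2*exp(2) - 3)/14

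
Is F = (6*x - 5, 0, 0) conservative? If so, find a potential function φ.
Yes, F is conservative. φ = x*(3*x - 5)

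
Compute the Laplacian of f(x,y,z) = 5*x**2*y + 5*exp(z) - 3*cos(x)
10*y + 5*exp(z) + 3*cos(x)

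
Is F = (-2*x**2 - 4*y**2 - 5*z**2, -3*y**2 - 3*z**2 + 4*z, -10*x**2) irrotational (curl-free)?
No, ∇×F = (6*z - 4, 20*x - 10*z, 8*y)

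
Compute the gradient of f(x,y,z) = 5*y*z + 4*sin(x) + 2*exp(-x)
(4*cos(x) - 2*exp(-x), 5*z, 5*y)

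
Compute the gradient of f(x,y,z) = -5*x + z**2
(-5, 0, 2*z)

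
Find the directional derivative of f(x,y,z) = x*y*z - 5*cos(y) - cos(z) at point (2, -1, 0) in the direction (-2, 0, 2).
-sqrt(2)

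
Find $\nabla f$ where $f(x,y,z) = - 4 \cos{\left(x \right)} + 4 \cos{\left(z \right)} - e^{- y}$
(4*sin(x), exp(-y), -4*sin(z))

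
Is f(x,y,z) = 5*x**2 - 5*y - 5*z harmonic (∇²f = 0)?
No, ∇²f = 10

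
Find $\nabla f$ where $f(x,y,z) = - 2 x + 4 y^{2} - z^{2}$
(-2, 8*y, -2*z)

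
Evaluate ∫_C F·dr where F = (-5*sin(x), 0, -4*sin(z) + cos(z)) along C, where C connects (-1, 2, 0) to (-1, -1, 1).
-4 + sin(1) + 4*cos(1)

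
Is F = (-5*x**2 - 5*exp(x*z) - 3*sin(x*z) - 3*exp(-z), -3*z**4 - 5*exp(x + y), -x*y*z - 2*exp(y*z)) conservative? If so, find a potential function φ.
No, ∇×F = (z*(-x + 12*z**2 - 2*exp(y*z)), -5*x*exp(x*z) - 3*x*cos(x*z) + y*z + 3*exp(-z), -5*exp(x + y)) ≠ 0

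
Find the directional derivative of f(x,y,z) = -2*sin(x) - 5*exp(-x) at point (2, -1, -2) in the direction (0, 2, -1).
0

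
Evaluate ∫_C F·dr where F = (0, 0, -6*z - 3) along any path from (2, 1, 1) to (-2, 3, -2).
0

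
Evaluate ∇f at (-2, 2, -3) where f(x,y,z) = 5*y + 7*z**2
(0, 5, -42)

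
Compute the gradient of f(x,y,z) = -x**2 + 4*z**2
(-2*x, 0, 8*z)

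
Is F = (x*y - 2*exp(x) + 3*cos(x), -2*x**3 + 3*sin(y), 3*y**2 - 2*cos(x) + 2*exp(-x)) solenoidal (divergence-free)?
No, ∇·F = y - 2*exp(x) - 3*sin(x) + 3*cos(y)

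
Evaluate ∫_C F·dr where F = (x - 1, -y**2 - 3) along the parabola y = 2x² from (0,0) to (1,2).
-55/6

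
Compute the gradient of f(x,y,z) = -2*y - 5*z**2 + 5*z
(0, -2, 5 - 10*z)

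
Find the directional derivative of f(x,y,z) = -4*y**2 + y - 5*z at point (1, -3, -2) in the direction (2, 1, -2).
35/3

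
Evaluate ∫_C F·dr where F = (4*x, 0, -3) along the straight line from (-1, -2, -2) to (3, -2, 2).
4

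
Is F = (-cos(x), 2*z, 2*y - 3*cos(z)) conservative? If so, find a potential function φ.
Yes, F is conservative. φ = 2*y*z - sin(x) - 3*sin(z)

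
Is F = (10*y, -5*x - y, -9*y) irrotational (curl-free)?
No, ∇×F = (-9, 0, -15)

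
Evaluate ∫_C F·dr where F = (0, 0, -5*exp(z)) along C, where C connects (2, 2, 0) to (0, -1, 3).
5 - 5*exp(3)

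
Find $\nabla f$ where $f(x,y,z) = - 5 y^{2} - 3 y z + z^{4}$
(0, -10*y - 3*z, -3*y + 4*z**3)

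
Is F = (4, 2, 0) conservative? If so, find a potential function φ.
Yes, F is conservative. φ = 4*x + 2*y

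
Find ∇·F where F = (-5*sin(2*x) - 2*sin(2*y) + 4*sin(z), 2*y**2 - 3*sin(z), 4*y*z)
8*y - 10*cos(2*x)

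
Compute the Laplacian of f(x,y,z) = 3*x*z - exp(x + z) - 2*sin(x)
-2*exp(x + z) + 2*sin(x)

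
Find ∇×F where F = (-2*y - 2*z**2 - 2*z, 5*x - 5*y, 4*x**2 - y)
(-1, -8*x - 4*z - 2, 7)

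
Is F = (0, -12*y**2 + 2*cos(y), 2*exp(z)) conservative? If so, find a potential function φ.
Yes, F is conservative. φ = -4*y**3 + 2*exp(z) + 2*sin(y)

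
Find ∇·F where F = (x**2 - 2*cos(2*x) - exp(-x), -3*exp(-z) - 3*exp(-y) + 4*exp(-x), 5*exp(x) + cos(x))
2*x + 4*sin(2*x) + 3*exp(-y) + exp(-x)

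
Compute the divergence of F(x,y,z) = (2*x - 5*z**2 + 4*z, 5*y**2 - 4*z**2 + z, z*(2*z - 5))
10*y + 4*z - 3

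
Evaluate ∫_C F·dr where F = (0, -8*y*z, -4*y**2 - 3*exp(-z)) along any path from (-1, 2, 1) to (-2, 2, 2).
-16 - 3*exp(-1) + 3*exp(-2)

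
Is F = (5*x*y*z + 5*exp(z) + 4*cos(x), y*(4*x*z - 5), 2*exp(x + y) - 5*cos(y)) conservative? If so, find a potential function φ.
No, ∇×F = (-4*x*y + 2*exp(x + y) + 5*sin(y), 5*x*y + 5*exp(z) - 2*exp(x + y), z*(-5*x + 4*y)) ≠ 0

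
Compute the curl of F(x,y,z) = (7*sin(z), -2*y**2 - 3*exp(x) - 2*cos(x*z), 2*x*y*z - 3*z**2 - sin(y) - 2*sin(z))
(2*x*z - 2*x*sin(x*z) - cos(y), -2*y*z + 7*cos(z), 2*z*sin(x*z) - 3*exp(x))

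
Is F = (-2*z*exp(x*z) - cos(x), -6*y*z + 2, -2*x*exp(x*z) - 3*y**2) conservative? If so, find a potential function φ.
Yes, F is conservative. φ = -3*y**2*z + 2*y - 2*exp(x*z) - sin(x)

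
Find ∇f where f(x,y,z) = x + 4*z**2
(1, 0, 8*z)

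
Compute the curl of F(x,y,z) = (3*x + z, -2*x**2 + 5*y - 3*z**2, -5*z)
(6*z, 1, -4*x)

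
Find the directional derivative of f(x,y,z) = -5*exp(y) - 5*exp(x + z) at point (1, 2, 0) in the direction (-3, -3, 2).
5*sqrt(22)*E*(1 + 3*E)/22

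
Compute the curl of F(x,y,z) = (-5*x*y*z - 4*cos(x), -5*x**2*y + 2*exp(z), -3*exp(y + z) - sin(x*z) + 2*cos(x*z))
((-3*exp(y) - 2)*exp(z), -5*x*y + 2*z*sin(x*z) + z*cos(x*z), 5*x*(-2*y + z))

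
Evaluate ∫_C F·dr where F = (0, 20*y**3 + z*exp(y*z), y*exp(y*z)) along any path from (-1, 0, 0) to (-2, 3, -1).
exp(-3) + 404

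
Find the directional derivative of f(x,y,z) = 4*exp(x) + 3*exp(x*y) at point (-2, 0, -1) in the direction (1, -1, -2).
sqrt(6)*(2/3 + exp(2))*exp(-2)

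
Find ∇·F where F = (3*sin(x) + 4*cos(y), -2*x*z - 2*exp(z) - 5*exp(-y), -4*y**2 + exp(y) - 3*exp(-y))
3*cos(x) + 5*exp(-y)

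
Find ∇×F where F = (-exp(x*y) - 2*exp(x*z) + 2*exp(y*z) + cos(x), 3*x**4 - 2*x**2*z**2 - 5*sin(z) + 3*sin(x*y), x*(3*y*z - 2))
(4*x**2*z + 3*x*z + 5*cos(z), -2*x*exp(x*z) - 3*y*z + 2*y*exp(y*z) + 2, 12*x**3 - 4*x*z**2 + x*exp(x*y) + 3*y*cos(x*y) - 2*z*exp(y*z))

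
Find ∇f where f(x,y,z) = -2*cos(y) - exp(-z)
(0, 2*sin(y), exp(-z))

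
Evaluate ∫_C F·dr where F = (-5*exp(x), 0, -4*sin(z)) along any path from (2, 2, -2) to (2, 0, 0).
4 - 4*cos(2)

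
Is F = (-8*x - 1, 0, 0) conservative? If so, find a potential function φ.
Yes, F is conservative. φ = x*(-4*x - 1)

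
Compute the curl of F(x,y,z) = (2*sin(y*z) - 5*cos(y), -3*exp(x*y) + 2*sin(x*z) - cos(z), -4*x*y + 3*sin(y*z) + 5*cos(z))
(-2*x*cos(x*z) - 4*x + 3*z*cos(y*z) - sin(z), 2*y*(cos(y*z) + 2), -3*y*exp(x*y) + 2*z*cos(x*z) - 2*z*cos(y*z) - 5*sin(y))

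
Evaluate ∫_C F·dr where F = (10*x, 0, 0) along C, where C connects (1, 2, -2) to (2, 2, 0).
15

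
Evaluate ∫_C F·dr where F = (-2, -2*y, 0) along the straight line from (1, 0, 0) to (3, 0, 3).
-4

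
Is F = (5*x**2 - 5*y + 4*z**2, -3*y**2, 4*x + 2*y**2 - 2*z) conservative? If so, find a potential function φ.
No, ∇×F = (4*y, 8*z - 4, 5) ≠ 0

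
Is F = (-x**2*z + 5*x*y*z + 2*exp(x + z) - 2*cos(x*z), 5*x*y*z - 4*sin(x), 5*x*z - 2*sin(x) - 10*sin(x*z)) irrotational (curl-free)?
No, ∇×F = (-5*x*y, -x**2 + 5*x*y + 2*x*sin(x*z) + 10*z*cos(x*z) - 5*z + 2*exp(x + z) + 2*cos(x), -5*x*z + 5*y*z - 4*cos(x))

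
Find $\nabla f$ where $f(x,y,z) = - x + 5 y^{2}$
(-1, 10*y, 0)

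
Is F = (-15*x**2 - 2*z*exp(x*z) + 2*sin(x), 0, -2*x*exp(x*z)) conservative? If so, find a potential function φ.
Yes, F is conservative. φ = -5*x**3 - 2*exp(x*z) - 2*cos(x)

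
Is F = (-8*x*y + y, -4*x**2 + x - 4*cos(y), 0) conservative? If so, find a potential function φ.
Yes, F is conservative. φ = -4*x**2*y + x*y - 4*sin(y)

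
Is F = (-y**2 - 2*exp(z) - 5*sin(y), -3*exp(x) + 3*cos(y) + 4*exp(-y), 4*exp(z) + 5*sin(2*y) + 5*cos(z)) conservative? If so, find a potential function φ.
No, ∇×F = (10*cos(2*y), -2*exp(z), 2*y - 3*exp(x) + 5*cos(y)) ≠ 0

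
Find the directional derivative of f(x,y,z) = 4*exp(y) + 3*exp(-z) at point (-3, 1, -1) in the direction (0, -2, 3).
-17*sqrt(13)*E/13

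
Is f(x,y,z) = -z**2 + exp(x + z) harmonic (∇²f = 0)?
No, ∇²f = 2*exp(x + z) - 2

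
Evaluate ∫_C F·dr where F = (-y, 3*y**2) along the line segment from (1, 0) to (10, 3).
27/2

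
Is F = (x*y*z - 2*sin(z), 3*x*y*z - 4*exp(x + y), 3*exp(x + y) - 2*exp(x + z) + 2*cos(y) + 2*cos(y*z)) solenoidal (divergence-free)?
No, ∇·F = 3*x*z + y*z - 2*y*sin(y*z) - 4*exp(x + y) - 2*exp(x + z)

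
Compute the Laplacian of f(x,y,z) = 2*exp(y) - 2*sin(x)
2*exp(y) + 2*sin(x)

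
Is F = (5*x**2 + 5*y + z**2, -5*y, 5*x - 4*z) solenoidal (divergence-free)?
No, ∇·F = 10*x - 9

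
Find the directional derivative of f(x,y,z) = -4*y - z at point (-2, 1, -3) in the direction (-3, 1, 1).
-5*sqrt(11)/11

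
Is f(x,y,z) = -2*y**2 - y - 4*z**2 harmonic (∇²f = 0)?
No, ∇²f = -12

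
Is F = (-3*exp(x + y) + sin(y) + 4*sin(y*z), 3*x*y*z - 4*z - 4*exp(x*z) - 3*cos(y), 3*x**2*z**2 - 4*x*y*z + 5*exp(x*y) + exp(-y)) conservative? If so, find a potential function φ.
No, ∇×F = (-3*x*y - 4*x*z + 5*x*exp(x*y) + 4*x*exp(x*z) + 4 - exp(-y), -6*x*z**2 + 4*y*z - 5*y*exp(x*y) + 4*y*cos(y*z), 3*y*z - 4*z*exp(x*z) - 4*z*cos(y*z) + 3*exp(x + y) - cos(y)) ≠ 0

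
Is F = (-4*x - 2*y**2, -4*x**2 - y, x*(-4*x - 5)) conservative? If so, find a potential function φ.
No, ∇×F = (0, 8*x + 5, -8*x + 4*y) ≠ 0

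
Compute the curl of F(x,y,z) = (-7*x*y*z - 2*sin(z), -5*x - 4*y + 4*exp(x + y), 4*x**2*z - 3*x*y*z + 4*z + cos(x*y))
(-x*(3*z + sin(x*y)), -7*x*y - 8*x*z + 3*y*z + y*sin(x*y) - 2*cos(z), 7*x*z + 4*exp(x + y) - 5)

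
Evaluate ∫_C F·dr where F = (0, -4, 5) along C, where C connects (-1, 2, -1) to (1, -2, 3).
36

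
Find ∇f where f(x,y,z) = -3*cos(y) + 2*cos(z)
(0, 3*sin(y), -2*sin(z))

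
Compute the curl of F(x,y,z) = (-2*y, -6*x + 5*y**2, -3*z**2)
(0, 0, -4)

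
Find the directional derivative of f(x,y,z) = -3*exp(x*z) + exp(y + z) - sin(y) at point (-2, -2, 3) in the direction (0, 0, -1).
(-exp(7) - 6)*exp(-6)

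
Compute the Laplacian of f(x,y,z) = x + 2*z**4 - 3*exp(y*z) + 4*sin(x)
-3*y**2*exp(y*z) - 3*z**2*exp(y*z) + 24*z**2 - 4*sin(x)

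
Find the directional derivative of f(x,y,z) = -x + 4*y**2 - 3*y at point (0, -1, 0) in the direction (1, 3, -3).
-34*sqrt(19)/19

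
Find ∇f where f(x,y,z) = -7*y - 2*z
(0, -7, -2)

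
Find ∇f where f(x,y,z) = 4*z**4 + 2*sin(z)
(0, 0, 16*z**3 + 2*cos(z))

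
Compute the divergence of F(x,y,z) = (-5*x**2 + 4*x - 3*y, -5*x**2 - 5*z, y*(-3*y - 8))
4 - 10*x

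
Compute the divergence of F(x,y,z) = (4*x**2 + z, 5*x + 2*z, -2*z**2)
8*x - 4*z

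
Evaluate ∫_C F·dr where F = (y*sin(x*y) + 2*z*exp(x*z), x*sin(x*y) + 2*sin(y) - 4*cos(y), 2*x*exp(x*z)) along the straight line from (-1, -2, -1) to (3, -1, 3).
-2*E - 4*sin(2) + 3*cos(2) - 2*cos(1) - cos(3) + 4*sin(1) + 2*exp(9)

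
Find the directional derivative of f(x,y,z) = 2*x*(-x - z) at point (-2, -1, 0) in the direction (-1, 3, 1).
-4*sqrt(11)/11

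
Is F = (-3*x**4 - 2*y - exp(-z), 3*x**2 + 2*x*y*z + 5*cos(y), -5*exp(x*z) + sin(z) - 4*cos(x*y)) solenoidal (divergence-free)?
No, ∇·F = -12*x**3 + 2*x*z - 5*x*exp(x*z) - 5*sin(y) + cos(z)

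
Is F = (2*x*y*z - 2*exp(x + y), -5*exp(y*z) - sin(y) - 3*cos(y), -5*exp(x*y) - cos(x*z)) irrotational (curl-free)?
No, ∇×F = (-5*x*exp(x*y) + 5*y*exp(y*z), 2*x*y + 5*y*exp(x*y) - z*sin(x*z), -2*x*z + 2*exp(x + y))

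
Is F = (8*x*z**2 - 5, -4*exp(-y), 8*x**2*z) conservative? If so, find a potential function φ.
Yes, F is conservative. φ = 4*x**2*z**2 - 5*x + 4*exp(-y)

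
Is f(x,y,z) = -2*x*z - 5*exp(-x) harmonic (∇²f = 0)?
No, ∇²f = -5*exp(-x)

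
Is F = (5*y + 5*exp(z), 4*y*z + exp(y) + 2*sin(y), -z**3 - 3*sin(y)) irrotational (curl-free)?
No, ∇×F = (-4*y - 3*cos(y), 5*exp(z), -5)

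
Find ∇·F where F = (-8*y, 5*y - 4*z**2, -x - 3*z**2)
5 - 6*z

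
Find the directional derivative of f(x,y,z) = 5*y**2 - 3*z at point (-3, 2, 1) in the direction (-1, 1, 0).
10*sqrt(2)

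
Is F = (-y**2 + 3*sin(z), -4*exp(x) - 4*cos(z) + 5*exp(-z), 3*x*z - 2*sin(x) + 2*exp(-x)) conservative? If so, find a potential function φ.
No, ∇×F = (-4*sin(z) + 5*exp(-z), -3*z + 2*cos(x) + 3*cos(z) + 2*exp(-x), 2*y - 4*exp(x)) ≠ 0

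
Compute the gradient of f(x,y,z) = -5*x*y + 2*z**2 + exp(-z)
(-5*y, -5*x, 4*z - exp(-z))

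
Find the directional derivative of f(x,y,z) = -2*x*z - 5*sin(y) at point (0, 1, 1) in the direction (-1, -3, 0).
sqrt(10)*(2 + 15*cos(1))/10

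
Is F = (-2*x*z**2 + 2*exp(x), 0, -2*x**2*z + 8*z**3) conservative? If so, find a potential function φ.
Yes, F is conservative. φ = -x**2*z**2 + 2*z**4 + 2*exp(x)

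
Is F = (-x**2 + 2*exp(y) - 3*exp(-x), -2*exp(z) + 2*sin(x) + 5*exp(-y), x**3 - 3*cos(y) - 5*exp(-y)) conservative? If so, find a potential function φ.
No, ∇×F = (2*exp(z) + 3*sin(y) + 5*exp(-y), -3*x**2, -2*exp(y) + 2*cos(x)) ≠ 0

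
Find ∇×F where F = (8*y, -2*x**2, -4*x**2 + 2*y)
(2, 8*x, -4*x - 8)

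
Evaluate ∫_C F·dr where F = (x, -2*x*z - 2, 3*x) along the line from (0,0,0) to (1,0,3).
5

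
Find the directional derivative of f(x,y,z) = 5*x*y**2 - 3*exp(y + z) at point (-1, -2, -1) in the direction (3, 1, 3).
4*sqrt(19)*(-3 + 20*exp(3))*exp(-3)/19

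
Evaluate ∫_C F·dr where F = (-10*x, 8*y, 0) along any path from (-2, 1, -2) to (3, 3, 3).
7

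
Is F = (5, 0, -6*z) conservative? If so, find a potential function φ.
Yes, F is conservative. φ = 5*x - 3*z**2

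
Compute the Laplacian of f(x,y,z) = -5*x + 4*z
0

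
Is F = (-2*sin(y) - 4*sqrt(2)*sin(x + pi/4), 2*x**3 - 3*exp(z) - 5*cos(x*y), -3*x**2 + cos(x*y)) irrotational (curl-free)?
No, ∇×F = (-x*sin(x*y) + 3*exp(z), 6*x + y*sin(x*y), 6*x**2 + 5*y*sin(x*y) + 2*cos(y))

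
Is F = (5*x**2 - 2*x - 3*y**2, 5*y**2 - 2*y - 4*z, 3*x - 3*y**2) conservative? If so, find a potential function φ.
No, ∇×F = (4 - 6*y, -3, 6*y) ≠ 0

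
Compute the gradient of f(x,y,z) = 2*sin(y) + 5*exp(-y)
(0, 2*cos(y) - 5*exp(-y), 0)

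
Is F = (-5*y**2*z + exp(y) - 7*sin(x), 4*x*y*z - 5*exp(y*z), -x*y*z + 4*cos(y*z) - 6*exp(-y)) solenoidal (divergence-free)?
No, ∇·F = -x*y + 4*x*z - 4*y*sin(y*z) - 5*z*exp(y*z) - 7*cos(x)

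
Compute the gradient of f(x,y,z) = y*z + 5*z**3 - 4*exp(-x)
(4*exp(-x), z, y + 15*z**2)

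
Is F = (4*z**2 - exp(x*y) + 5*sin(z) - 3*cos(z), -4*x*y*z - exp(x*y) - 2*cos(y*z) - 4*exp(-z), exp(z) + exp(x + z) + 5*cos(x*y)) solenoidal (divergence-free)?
No, ∇·F = -4*x*z - x*exp(x*y) - y*exp(x*y) + 2*z*sin(y*z) + exp(z) + exp(x + z)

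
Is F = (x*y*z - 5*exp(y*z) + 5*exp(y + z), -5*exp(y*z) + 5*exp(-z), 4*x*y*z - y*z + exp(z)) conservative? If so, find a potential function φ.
No, ∇×F = (4*x*z + 5*y*exp(y*z) - z + 5*exp(-z), x*y - 4*y*z - 5*y*exp(y*z) + 5*exp(y + z), -x*z + 5*z*exp(y*z) - 5*exp(y + z)) ≠ 0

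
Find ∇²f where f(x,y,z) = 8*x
0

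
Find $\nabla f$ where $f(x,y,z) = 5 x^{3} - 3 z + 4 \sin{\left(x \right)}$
(15*x**2 + 4*cos(x), 0, -3)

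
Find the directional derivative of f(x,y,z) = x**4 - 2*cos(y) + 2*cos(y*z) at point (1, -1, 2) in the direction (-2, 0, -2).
sqrt(2)*(-2 + sin(2))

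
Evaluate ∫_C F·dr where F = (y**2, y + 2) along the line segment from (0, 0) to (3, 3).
39/2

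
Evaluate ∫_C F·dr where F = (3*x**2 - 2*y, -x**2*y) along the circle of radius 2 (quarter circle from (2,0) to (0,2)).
-12 + 2*pi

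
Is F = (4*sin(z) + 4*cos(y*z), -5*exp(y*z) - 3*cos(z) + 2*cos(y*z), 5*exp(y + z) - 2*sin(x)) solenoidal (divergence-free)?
No, ∇·F = -5*z*exp(y*z) - 2*z*sin(y*z) + 5*exp(y + z)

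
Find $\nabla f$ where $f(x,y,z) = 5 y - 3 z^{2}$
(0, 5, -6*z)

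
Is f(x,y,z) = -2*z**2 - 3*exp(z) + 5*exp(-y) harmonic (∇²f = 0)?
No, ∇²f = -3*exp(z) - 4 + 5*exp(-y)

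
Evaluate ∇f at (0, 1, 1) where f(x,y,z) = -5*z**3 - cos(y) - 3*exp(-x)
(3, sin(1), -15)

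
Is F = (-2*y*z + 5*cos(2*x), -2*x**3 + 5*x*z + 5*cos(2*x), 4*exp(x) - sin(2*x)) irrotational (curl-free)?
No, ∇×F = (-5*x, -2*y - 4*exp(x) + 2*cos(2*x), -6*x**2 + 7*z - 10*sin(2*x))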